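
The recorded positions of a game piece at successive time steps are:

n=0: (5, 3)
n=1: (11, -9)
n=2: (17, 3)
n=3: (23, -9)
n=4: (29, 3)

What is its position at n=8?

(53, 3)

First: linear, +6 per step → 53 at step 8.
Second: cycles through 3, -9 every 2 steps. Step 8 lands at position 0 of the cycle → 3.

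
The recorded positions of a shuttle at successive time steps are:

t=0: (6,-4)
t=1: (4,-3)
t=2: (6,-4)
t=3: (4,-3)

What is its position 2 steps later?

(4,-3)

The jumps are (-2,+1), (+2,-1), (-2,+1) — a geometric progression with ratio -1.
step 4: (4,-3) + (+2,-1) → (6,-4)
step 5: (6,-4) + (-2,+1) → (4,-3)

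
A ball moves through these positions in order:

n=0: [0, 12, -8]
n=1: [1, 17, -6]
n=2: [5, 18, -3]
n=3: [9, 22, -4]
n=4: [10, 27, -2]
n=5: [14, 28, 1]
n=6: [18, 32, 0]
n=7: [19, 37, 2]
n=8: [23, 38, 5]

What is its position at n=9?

[27, 42, 4]

Step-to-step displacements: [+1, +5, +2], [+4, +1, +3], [+4, +4, -1], [+1, +5, +2], [+4, +1, +3], [+4, +4, -1], [+1, +5, +2], [+4, +1, +3] — a repeating cycle of length 3.
step 9: apply [+4, +4, -1] → [27, 42, 4]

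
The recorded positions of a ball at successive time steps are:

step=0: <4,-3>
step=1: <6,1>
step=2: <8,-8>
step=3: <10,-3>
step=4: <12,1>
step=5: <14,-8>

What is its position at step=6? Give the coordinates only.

The first coordinate changes by +2 each step, so at step 6 it is 4 + 6·(2) = 16.
The second coordinate repeats the cycle [-3, 1, -8] with period 3; step 6 mod 3 = 0, giving -3.

<16,-3>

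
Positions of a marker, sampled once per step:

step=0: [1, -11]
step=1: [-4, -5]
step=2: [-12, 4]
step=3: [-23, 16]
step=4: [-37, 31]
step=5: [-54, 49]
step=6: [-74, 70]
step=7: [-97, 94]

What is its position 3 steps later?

Successive displacements: [-5, +6], [-8, +9], [-11, +12], [-14, +15], [-17, +18], [-20, +21], [-23, +24] — each changes by [-3, +3].
step 8: [-97, 94] + [-26, +27] → [-123, 121]
step 9: [-123, 121] + [-29, +30] → [-152, 151]
step 10: [-152, 151] + [-32, +33] → [-184, 184]

[-184, 184]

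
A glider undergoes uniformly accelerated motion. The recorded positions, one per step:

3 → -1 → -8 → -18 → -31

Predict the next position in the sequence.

Taking differences between consecutive positions: -4, -7, -10, -13. These grow by -3 each step.
step 5: -31 − 16 → -47

-47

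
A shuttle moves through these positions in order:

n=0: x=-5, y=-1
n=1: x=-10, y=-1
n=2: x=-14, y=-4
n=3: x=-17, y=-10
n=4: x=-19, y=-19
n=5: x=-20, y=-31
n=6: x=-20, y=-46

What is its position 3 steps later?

x=-14, y=-109

Successive displacements: (-5,+0), (-4,-3), (-3,-6), (-2,-9), (-1,-12), (+0,-15) — each changes by (+1,-3).
step 7: x=-20, y=-46 + (+1,-18) → x=-19, y=-64
step 8: x=-19, y=-64 + (+2,-21) → x=-17, y=-85
step 9: x=-17, y=-85 + (+3,-24) → x=-14, y=-109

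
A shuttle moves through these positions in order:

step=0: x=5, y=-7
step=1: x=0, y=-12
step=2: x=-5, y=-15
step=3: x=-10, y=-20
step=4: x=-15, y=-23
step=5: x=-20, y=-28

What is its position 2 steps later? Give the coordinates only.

Differencing gives (-5, -5), (-5, -3), (-5, -5), (-5, -3), (-5, -5). This is the pattern (-5, -5), (-5, -3) repeated.
step 6: apply (-5, -3) → x=-25, y=-31
step 7: apply (-5, -5) → x=-30, y=-36

x=-30, y=-36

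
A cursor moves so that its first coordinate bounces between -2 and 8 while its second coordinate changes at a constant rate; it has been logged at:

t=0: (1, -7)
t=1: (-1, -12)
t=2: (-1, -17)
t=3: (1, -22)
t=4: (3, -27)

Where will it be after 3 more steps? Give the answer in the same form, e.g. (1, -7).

The first coordinate travels 2 per step and bounces off the walls at -2 and 8.
  step 5: 3 → 5
  step 6: 5 → 7
  step 7: 7 → 7
The second coordinate changes by -5 each step: at step 7 it is -42.

(7, -42)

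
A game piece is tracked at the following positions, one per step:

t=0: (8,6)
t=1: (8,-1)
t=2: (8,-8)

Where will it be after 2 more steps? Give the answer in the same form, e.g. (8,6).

The position changes by (+0,-7) every step.
step 3: (8,-8) + (+0,-7) → (8,-15)
step 4: (8,-15) + (+0,-7) → (8,-22)

(8,-22)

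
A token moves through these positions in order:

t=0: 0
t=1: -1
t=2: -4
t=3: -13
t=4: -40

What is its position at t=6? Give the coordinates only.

Consecutive displacements -1, -3, -9, -27 scale by a factor of 3 each step.
step 5: -40 − 81 → -121
step 6: -121 − 243 → -364

-364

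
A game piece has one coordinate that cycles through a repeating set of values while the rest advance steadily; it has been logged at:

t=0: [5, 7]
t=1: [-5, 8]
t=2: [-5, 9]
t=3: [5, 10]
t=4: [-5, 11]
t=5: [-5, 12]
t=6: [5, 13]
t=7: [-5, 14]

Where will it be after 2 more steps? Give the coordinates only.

The first coordinate repeats the cycle [5, -5, -5] with period 3; step 9 mod 3 = 0, giving 5.
The second coordinate changes by +1 each step, so at step 9 it is 7 + 9·(1) = 16.

[5, 16]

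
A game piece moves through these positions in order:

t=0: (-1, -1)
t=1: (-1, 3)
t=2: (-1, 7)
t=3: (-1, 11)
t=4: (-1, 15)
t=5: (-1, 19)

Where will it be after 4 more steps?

The position changes by (+0, +4) every step.
step 6: (-1, 19) + (+0, +4) → (-1, 23)
step 7: (-1, 23) + (+0, +4) → (-1, 27)
step 8: (-1, 27) + (+0, +4) → (-1, 31)
step 9: (-1, 31) + (+0, +4) → (-1, 35)

(-1, 35)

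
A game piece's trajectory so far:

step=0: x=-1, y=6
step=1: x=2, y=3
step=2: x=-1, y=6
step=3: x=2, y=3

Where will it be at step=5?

The jumps are (+3,-3), (-3,+3), (+3,-3) — a geometric progression with ratio -1.
step 4: x=2, y=3 + (-3,+3) → x=-1, y=6
step 5: x=-1, y=6 + (+3,-3) → x=2, y=3

x=2, y=3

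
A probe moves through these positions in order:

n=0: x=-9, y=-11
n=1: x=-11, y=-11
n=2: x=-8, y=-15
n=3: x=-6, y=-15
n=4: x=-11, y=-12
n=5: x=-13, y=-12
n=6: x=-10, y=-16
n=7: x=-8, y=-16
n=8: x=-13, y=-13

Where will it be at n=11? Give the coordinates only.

The moves between consecutive positions are (-2, +0), (+3, -4), (+2, +0), (-5, +3), (-2, +0), (+3, -4), (+2, +0), (-5, +3); they repeat the 4-cycle [(-2, +0), (+3, -4), (+2, +0), (-5, +3)].
step 9: apply (-2, +0) → x=-15, y=-13
step 10: apply (+3, -4) → x=-12, y=-17
step 11: apply (+2, +0) → x=-10, y=-17

x=-10, y=-17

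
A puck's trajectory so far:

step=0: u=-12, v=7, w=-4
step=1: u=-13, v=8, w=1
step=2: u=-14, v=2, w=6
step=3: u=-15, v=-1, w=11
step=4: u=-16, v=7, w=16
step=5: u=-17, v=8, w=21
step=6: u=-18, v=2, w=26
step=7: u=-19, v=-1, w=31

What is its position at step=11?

u=-23, v=-1, w=51

U: linear, -1 per step → -23 at step 11.
V: cycles through 7, 8, 2, -1 every 4 steps. Step 11 lands at position 3 of the cycle → -1.
W: linear, +5 per step → 51 at step 11.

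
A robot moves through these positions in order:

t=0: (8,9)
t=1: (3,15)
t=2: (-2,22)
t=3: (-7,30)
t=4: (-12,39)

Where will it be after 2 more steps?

(-22,60)

Successive displacements: (-5,+6), (-5,+7), (-5,+8), (-5,+9) — each changes by (+0,+1).
step 5: (-12,39) + (-5,+10) → (-17,49)
step 6: (-17,49) + (-5,+11) → (-22,60)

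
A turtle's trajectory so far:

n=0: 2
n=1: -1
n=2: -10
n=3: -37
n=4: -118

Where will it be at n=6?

-1090

Consecutive displacements -3, -9, -27, -81 scale by a factor of 3 each step.
step 5: -118 − 243 → -361
step 6: -361 − 729 → -1090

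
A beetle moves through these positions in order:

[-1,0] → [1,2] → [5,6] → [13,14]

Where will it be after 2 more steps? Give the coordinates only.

Consecutive displacements [+2,+2], [+4,+4], [+8,+8] scale by a factor of 2 each step.
step 4: [13,14] + [+16,+16] → [29,30]
step 5: [29,30] + [+32,+32] → [61,62]

[61,62]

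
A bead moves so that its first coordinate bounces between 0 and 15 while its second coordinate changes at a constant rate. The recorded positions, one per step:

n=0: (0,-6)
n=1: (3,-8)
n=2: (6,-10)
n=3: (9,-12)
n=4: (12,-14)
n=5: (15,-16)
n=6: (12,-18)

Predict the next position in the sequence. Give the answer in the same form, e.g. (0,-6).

(9,-20)

The first coordinate travels 3 per step and bounces off the walls at 0 and 15.
  step 7: 12 → 9
The second coordinate changes by -2 each step: at step 7 it is -20.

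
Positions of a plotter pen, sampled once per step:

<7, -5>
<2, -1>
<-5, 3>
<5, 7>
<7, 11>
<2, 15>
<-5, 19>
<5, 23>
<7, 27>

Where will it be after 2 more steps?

The first coordinate repeats the cycle [7, 2, -5, 5] with period 4; step 10 mod 4 = 2, giving -5.
The second coordinate changes by +4 each step, so at step 10 it is -5 + 10·(4) = 35.

<-5, 35>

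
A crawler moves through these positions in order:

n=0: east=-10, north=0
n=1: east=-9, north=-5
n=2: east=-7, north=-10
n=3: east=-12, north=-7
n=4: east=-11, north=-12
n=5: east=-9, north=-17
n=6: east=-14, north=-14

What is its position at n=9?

Differencing gives (+1, -5), (+2, -5), (-5, +3), (+1, -5), (+2, -5), (-5, +3). This is the pattern (+1, -5), (+2, -5), (-5, +3) repeated.
step 7: apply (+1, -5) → east=-13, north=-19
step 8: apply (+2, -5) → east=-11, north=-24
step 9: apply (-5, +3) → east=-16, north=-21

east=-16, north=-21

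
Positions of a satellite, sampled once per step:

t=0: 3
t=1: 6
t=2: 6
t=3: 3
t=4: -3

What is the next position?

Taking differences between consecutive positions: +3, +0, -3, -6. These grow by -3 each step.
step 5: -3 − 9 → -12

-12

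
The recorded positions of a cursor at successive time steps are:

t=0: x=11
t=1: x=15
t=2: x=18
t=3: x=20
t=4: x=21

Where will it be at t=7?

x=18

Taking differences between consecutive positions: +4, +3, +2, +1. These grow by -1 each step.
step 5: 21 + 0 → x=21
step 6: 21 − 1 → x=20
step 7: 20 − 2 → x=18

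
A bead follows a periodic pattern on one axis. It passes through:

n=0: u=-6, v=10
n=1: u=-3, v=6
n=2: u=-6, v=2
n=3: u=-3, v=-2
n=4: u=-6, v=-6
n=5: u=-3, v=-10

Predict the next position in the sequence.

u=-6, v=-14

U: cycles through -6, -3 every 2 steps. Step 6 lands at position 0 of the cycle → -6.
V: linear, -4 per step → -14 at step 6.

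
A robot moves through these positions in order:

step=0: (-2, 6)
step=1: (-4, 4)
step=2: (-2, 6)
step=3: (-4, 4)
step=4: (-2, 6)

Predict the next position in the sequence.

Step-to-step displacements: (-2, -2), (+2, +2), (-2, -2), (+2, +2); each is -1× the previous.
step 5: (-2, 6) + (-2, -2) → (-4, 4)

(-4, 4)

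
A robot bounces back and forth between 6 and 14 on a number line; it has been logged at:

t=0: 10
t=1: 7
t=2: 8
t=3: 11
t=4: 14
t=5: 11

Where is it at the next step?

8

The value reflects between 6 and 14, moving 3 per step.
  step 6: 11 → 8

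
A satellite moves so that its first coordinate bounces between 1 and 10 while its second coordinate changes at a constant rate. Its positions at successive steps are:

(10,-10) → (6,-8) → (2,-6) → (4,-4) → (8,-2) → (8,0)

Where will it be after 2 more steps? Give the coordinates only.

(2,4)

The first coordinate reflects between 1 and 10, moving 4 per step.
  step 6: 8 → 4
  step 7: 4 → 2
The second coordinate changes by +2 each step: at step 7 it is 4.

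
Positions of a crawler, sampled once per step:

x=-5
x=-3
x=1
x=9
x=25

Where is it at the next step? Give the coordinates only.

x=57

Consecutive displacements +2, +4, +8, +16 scale by a factor of 2 each step.
step 5: 25 + 32 → x=57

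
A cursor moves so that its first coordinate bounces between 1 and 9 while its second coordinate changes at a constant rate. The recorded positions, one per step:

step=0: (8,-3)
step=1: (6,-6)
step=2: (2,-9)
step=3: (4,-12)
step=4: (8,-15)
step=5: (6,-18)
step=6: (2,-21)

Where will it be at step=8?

(8,-27)

The first coordinate travels 4 per step and bounces off the walls at 1 and 9.
  step 7: 2 → 4
  step 8: 4 → 8
The second coordinate changes by -3 each step: at step 8 it is -27.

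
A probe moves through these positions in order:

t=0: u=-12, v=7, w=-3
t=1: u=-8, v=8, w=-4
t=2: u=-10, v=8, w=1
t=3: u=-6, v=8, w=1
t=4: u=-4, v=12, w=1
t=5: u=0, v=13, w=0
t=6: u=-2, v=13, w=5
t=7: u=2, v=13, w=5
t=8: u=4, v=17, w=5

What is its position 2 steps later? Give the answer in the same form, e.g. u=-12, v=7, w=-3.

u=6, v=18, w=9

The moves between consecutive positions are (+4, +1, -1), (-2, +0, +5), (+4, +0, +0), (+2, +4, +0), (+4, +1, -1), (-2, +0, +5), (+4, +0, +0), (+2, +4, +0); they repeat the 4-cycle [(+4, +1, -1), (-2, +0, +5), (+4, +0, +0), (+2, +4, +0)].
step 9: apply (+4, +1, -1) → u=8, v=18, w=4
step 10: apply (-2, +0, +5) → u=6, v=18, w=9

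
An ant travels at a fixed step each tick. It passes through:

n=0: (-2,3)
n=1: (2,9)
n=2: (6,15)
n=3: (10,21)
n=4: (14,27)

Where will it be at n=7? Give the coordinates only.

Constant displacement of (+4,+6) per step.
step 5: (14,27) + (+4,+6) → (18,33)
step 6: (18,33) + (+4,+6) → (22,39)
step 7: (22,39) + (+4,+6) → (26,45)

(26,45)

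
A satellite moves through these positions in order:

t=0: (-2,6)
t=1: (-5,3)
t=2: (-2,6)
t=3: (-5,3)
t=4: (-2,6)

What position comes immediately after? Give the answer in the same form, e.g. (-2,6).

(-5,3)

Consecutive displacements (-3,-3), (+3,+3), (-3,-3), (+3,+3) scale by a factor of -1 each step.
step 5: (-2,6) + (-3,-3) → (-5,3)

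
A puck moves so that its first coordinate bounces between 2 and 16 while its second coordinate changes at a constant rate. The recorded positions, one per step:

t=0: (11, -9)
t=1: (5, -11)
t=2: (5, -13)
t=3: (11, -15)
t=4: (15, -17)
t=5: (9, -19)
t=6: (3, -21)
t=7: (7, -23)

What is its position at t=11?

(3, -31)

The first coordinate reflects between 2 and 16, moving 6 per step.
  step 8: 7 → 13
  step 9: 13 → 13
  step 10: 13 → 7
  step 11: 7 → 3
The second coordinate changes by -2 each step: at step 11 it is -31.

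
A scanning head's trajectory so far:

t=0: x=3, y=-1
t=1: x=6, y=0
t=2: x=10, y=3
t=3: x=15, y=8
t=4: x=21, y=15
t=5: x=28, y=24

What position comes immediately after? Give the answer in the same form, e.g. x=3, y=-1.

First differences are (+3,+1), (+4,+3), (+5,+5), (+6,+7), (+7,+9); their common second difference is (+1,+2) (constant acceleration).
step 6: x=28, y=24 + (+8,+11) → x=36, y=35

x=36, y=35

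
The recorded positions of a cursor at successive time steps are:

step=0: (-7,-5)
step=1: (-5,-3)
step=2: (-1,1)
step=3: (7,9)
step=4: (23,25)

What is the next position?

(55,57)

Consecutive displacements (+2,+2), (+4,+4), (+8,+8), (+16,+16) scale by a factor of 2 each step.
step 5: (23,25) + (+32,+32) → (55,57)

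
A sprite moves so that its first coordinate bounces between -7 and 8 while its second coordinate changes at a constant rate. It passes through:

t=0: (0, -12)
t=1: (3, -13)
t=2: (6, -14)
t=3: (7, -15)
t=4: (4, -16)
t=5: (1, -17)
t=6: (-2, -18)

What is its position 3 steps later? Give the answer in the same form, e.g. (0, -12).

The first coordinate reflects between -7 and 8, moving 3 per step.
  step 7: -2 → -5
  step 8: -5 → -6
  step 9: -6 → -3
The second coordinate changes by -1 each step: at step 9 it is -21.

(-3, -21)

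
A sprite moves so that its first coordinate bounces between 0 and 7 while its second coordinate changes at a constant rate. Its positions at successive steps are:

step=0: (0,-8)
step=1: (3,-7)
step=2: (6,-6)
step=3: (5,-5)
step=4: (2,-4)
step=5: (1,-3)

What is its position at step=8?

(4,0)

The first coordinate travels 3 per step and bounces off the walls at 0 and 7.
  step 6: 1 → 4
  step 7: 4 → 7
  step 8: 7 → 4
The second coordinate changes by +1 each step: at step 8 it is 0.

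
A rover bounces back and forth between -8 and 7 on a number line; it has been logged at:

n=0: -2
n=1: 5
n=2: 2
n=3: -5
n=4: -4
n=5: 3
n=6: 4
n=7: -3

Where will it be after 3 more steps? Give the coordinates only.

6

The value travels 7 per step and bounces off the walls at -8 and 7.
  step 8: -3 → -6
  step 9: -6 → 1
  step 10: 1 → 6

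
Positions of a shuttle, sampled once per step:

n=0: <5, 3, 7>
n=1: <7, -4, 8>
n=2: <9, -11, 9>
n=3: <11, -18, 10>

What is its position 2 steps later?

<15, -32, 12>

Constant displacement of <+2, -7, +1> per step.
step 4: <11, -18, 10> + <+2, -7, +1> → <13, -25, 11>
step 5: <13, -25, 11> + <+2, -7, +1> → <15, -32, 12>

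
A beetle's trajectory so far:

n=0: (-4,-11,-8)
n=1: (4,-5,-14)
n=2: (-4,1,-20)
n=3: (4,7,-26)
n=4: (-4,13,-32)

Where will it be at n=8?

(-4,37,-56)

The first coordinate repeats the cycle [-4, 4] with period 2; step 8 mod 2 = 0, giving -4.
The second coordinate changes by +6 each step, so at step 8 it is -11 + 8·(6) = 37.
The third coordinate changes by -6 each step, so at step 8 it is -8 + 8·(-6) = -56.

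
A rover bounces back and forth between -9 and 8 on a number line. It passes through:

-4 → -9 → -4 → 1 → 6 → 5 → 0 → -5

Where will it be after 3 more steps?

The value reflects between -9 and 8, moving 5 per step.
  step 8: -5 → -8
  step 9: -8 → -3
  step 10: -3 → 2

2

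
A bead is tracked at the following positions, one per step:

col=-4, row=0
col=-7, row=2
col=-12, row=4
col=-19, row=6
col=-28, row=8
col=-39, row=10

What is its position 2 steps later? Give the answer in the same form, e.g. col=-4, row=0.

Successive displacements: (-3, +2), (-5, +2), (-7, +2), (-9, +2), (-11, +2) — each changes by (-2, +0).
step 6: col=-39, row=10 + (-13, +2) → col=-52, row=12
step 7: col=-52, row=12 + (-15, +2) → col=-67, row=14

col=-67, row=14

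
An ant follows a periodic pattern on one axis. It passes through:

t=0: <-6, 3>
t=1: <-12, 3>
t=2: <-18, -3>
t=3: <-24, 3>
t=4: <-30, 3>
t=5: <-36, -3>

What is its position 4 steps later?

First: linear, -6 per step → -60 at step 9.
Second: cycles through 3, 3, -3 every 3 steps. Step 9 lands at position 0 of the cycle → 3.

<-60, 3>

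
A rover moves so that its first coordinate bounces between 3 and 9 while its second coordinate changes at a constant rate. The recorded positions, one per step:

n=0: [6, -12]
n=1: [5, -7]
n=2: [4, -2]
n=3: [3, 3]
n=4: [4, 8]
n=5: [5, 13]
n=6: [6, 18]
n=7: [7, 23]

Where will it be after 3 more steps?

The first coordinate reflects between 3 and 9, moving 1 per step.
  step 8: 7 → 8
  step 9: 8 → 9
  step 10: 9 → 8
The second coordinate changes by +5 each step: at step 10 it is 38.

[8, 38]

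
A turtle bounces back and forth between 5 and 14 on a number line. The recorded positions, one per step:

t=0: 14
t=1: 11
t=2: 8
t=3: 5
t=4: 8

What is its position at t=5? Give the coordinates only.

11

The value travels 3 per step and bounces off the walls at 5 and 14.
  step 5: 8 → 11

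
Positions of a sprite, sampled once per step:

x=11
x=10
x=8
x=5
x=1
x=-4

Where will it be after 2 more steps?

x=-17

Taking differences between consecutive positions: -1, -2, -3, -4, -5. These grow by -1 each step.
step 6: -4 − 6 → x=-10
step 7: -10 − 7 → x=-17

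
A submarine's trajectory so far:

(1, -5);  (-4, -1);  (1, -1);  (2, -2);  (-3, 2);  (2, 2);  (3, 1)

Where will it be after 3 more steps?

Step-to-step displacements: (-5, +4), (+5, +0), (+1, -1), (-5, +4), (+5, +0), (+1, -1) — a repeating cycle of length 3.
step 7: apply (-5, +4) → (-2, 5)
step 8: apply (+5, +0) → (3, 5)
step 9: apply (+1, -1) → (4, 4)

(4, 4)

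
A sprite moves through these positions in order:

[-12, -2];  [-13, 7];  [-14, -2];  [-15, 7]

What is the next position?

First: linear, -1 per step → -16 at step 4.
Second: cycles through -2, 7 every 2 steps. Step 4 lands at position 0 of the cycle → -2.

[-16, -2]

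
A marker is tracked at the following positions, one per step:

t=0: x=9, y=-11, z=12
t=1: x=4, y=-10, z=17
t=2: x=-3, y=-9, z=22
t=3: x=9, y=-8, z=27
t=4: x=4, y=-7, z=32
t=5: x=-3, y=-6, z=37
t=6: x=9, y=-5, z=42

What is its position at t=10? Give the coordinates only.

X: cycles through 9, 4, -3 every 3 steps. Step 10 lands at position 1 of the cycle → 4.
Y: linear, +1 per step → -1 at step 10.
Z: linear, +5 per step → 62 at step 10.

x=4, y=-1, z=62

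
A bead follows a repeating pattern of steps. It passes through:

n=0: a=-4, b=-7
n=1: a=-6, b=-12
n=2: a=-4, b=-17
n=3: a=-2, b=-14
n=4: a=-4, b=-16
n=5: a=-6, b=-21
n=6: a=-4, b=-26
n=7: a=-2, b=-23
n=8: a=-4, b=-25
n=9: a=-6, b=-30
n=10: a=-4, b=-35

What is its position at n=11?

Step-to-step displacements: (-2, -5), (+2, -5), (+2, +3), (-2, -2), (-2, -5), (+2, -5), (+2, +3), (-2, -2), (-2, -5), (+2, -5) — a repeating cycle of length 4.
step 11: apply (+2, +3) → a=-2, b=-32

a=-2, b=-32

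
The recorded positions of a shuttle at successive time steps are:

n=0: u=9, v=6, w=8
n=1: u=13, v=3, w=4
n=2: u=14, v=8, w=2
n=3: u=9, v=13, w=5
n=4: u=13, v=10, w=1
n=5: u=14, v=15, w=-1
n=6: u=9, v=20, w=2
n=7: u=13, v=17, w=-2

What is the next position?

u=14, v=22, w=-4

Differencing gives (+4, -3, -4), (+1, +5, -2), (-5, +5, +3), (+4, -3, -4), (+1, +5, -2), (-5, +5, +3), (+4, -3, -4). This is the pattern (+4, -3, -4), (+1, +5, -2), (-5, +5, +3) repeated.
step 8: apply (+1, +5, -2) → u=14, v=22, w=-4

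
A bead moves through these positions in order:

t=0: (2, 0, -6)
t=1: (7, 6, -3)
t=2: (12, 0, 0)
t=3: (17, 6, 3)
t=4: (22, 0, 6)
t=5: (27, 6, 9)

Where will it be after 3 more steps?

(42, 0, 18)

First: linear, +5 per step → 42 at step 8.
Second: cycles through 0, 6 every 2 steps. Step 8 lands at position 0 of the cycle → 0.
Third: linear, +3 per step → 18 at step 8.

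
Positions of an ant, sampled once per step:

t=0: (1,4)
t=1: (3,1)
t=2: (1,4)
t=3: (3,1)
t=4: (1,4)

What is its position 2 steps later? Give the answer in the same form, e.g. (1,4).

The jumps are (+2,-3), (-2,+3), (+2,-3), (-2,+3) — a geometric progression with ratio -1.
step 5: (1,4) + (+2,-3) → (3,1)
step 6: (3,1) + (-2,+3) → (1,4)

(1,4)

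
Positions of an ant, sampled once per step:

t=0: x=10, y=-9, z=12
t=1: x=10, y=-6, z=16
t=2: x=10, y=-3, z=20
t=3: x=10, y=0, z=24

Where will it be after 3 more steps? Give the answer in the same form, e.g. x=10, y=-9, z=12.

x=10, y=9, z=36

The position changes by (+0,+3,+4) every step.
step 4: x=10, y=0, z=24 + (+0,+3,+4) → x=10, y=3, z=28
step 5: x=10, y=3, z=28 + (+0,+3,+4) → x=10, y=6, z=32
step 6: x=10, y=6, z=32 + (+0,+3,+4) → x=10, y=9, z=36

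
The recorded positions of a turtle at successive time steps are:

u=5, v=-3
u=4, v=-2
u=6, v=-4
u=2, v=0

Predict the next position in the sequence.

Step-to-step displacements: (-1, +1), (+2, -2), (-4, +4); each is -2× the previous.
step 4: u=2, v=0 + (+8, -8) → u=10, v=-8

u=10, v=-8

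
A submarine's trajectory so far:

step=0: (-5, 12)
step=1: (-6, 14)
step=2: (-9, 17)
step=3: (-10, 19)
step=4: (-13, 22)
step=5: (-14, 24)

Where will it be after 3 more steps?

(-21, 32)

The moves between consecutive positions are (-1, +2), (-3, +3), (-1, +2), (-3, +3), (-1, +2); they repeat the 2-cycle [(-1, +2), (-3, +3)].
step 6: apply (-3, +3) → (-17, 27)
step 7: apply (-1, +2) → (-18, 29)
step 8: apply (-3, +3) → (-21, 32)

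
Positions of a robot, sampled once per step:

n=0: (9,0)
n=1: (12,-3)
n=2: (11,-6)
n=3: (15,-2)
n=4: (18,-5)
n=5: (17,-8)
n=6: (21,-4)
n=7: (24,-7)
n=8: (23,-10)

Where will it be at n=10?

(30,-9)

Differencing gives (+3,-3), (-1,-3), (+4,+4), (+3,-3), (-1,-3), (+4,+4), (+3,-3), (-1,-3). This is the pattern (+3,-3), (-1,-3), (+4,+4) repeated.
step 9: apply (+4,+4) → (27,-6)
step 10: apply (+3,-3) → (30,-9)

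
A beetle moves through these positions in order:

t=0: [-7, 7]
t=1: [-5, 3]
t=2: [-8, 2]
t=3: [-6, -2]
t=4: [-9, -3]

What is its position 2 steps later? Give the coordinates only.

Step-to-step displacements: [+2, -4], [-3, -1], [+2, -4], [-3, -1] — a repeating cycle of length 2.
step 5: apply [+2, -4] → [-7, -7]
step 6: apply [-3, -1] → [-10, -8]

[-10, -8]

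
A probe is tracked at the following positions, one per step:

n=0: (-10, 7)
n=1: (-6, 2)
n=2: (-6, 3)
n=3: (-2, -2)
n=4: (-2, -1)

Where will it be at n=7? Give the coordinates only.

Step-to-step displacements: (+4, -5), (+0, +1), (+4, -5), (+0, +1) — a repeating cycle of length 2.
step 5: apply (+4, -5) → (2, -6)
step 6: apply (+0, +1) → (2, -5)
step 7: apply (+4, -5) → (6, -10)

(6, -10)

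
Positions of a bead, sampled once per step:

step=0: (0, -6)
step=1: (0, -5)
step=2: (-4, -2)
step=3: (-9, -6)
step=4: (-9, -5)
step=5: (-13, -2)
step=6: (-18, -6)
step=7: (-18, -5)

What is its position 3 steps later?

Differencing gives (+0, +1), (-4, +3), (-5, -4), (+0, +1), (-4, +3), (-5, -4), (+0, +1). This is the pattern (+0, +1), (-4, +3), (-5, -4) repeated.
step 8: apply (-4, +3) → (-22, -2)
step 9: apply (-5, -4) → (-27, -6)
step 10: apply (+0, +1) → (-27, -5)

(-27, -5)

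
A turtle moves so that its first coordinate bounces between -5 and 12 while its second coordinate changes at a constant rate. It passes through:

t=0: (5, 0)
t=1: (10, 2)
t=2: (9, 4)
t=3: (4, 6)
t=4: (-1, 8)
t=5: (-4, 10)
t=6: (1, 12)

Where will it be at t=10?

The first coordinate reflects between -5 and 12, moving 5 per step.
  step 7: 1 → 6
  step 8: 6 → 11
  step 9: 11 → 8
  step 10: 8 → 3
The second coordinate changes by +2 each step: at step 10 it is 20.

(3, 20)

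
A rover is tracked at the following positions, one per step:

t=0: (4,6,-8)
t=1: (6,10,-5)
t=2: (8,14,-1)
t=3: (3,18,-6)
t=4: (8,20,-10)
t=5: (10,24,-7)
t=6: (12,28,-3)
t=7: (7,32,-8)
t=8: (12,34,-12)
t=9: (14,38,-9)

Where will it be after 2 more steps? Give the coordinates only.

Differencing gives (+2,+4,+3), (+2,+4,+4), (-5,+4,-5), (+5,+2,-4), (+2,+4,+3), (+2,+4,+4), (-5,+4,-5), (+5,+2,-4), (+2,+4,+3). This is the pattern (+2,+4,+3), (+2,+4,+4), (-5,+4,-5), (+5,+2,-4) repeated.
step 10: apply (+2,+4,+4) → (16,42,-5)
step 11: apply (-5,+4,-5) → (11,46,-10)

(11,46,-10)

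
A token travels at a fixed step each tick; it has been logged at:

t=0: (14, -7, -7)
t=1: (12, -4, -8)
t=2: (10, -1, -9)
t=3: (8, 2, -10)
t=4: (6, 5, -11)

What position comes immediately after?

The position changes by (-2, +3, -1) every step.
step 5: (6, 5, -11) + (-2, +3, -1) → (4, 8, -12)

(4, 8, -12)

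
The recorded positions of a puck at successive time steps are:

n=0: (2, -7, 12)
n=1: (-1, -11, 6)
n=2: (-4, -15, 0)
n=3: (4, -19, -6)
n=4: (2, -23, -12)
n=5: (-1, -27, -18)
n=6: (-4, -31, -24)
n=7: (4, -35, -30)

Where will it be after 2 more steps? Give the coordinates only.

The first coordinate repeats the cycle [2, -1, -4, 4] with period 4; step 9 mod 4 = 1, giving -1.
The second coordinate changes by -4 each step, so at step 9 it is -7 + 9·(-4) = -43.
The third coordinate changes by -6 each step, so at step 9 it is 12 + 9·(-6) = -42.

(-1, -43, -42)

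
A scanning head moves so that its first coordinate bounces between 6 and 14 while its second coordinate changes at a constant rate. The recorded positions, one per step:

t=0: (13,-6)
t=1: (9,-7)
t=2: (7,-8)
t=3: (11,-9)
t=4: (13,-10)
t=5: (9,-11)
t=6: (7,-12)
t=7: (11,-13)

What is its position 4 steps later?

The first coordinate travels 4 per step and bounces off the walls at 6 and 14.
  step 8: 11 → 13
  step 9: 13 → 9
  step 10: 9 → 7
  step 11: 7 → 11
The second coordinate changes by -1 each step: at step 11 it is -17.

(11,-17)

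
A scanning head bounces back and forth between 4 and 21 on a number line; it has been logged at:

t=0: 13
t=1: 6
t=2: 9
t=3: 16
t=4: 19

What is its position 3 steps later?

The value reflects between 4 and 21, moving 7 per step.
  step 5: 19 → 12
  step 6: 12 → 5
  step 7: 5 → 10

10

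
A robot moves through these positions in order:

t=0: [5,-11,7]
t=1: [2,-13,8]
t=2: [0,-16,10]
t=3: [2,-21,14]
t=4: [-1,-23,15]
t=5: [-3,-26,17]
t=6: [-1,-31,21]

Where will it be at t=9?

Step-to-step displacements: [-3,-2,+1], [-2,-3,+2], [+2,-5,+4], [-3,-2,+1], [-2,-3,+2], [+2,-5,+4] — a repeating cycle of length 3.
step 7: apply [-3,-2,+1] → [-4,-33,22]
step 8: apply [-2,-3,+2] → [-6,-36,24]
step 9: apply [+2,-5,+4] → [-4,-41,28]

[-4,-41,28]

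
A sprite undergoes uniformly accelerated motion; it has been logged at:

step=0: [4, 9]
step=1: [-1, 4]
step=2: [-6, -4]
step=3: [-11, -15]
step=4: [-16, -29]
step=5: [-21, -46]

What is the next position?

First differences are [-5, -5], [-5, -8], [-5, -11], [-5, -14], [-5, -17]; their common second difference is [+0, -3] (constant acceleration).
step 6: [-21, -46] + [-5, -20] → [-26, -66]

[-26, -66]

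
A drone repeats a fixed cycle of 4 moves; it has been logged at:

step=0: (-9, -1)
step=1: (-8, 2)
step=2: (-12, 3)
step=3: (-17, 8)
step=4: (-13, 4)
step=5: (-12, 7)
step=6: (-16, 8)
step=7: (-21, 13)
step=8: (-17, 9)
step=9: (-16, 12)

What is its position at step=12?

(-21, 14)

Step-to-step displacements: (+1, +3), (-4, +1), (-5, +5), (+4, -4), (+1, +3), (-4, +1), (-5, +5), (+4, -4), (+1, +3) — a repeating cycle of length 4.
step 10: apply (-4, +1) → (-20, 13)
step 11: apply (-5, +5) → (-25, 18)
step 12: apply (+4, -4) → (-21, 14)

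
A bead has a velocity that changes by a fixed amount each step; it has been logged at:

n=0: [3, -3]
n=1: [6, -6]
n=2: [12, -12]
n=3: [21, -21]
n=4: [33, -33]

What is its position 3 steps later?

[87, -87]

Taking differences between consecutive positions: [+3, -3], [+6, -6], [+9, -9], [+12, -12]. These grow by [+3, -3] each step.
step 5: [33, -33] + [+15, -15] → [48, -48]
step 6: [48, -48] + [+18, -18] → [66, -66]
step 7: [66, -66] + [+21, -21] → [87, -87]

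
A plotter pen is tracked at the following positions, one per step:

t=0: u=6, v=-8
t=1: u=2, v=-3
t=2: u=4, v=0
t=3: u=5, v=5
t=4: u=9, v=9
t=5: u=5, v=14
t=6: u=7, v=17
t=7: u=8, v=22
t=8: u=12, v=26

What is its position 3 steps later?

u=11, v=39

The moves between consecutive positions are (-4,+5), (+2,+3), (+1,+5), (+4,+4), (-4,+5), (+2,+3), (+1,+5), (+4,+4); they repeat the 4-cycle [(-4,+5), (+2,+3), (+1,+5), (+4,+4)].
step 9: apply (-4,+5) → u=8, v=31
step 10: apply (+2,+3) → u=10, v=34
step 11: apply (+1,+5) → u=11, v=39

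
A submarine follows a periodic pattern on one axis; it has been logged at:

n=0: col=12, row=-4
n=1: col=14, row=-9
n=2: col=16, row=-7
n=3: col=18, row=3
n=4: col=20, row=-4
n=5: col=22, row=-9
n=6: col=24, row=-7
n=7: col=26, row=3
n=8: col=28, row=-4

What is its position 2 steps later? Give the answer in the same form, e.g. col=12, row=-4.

Col: linear, +2 per step → 32 at step 10.
Row: cycles through -4, -9, -7, 3 every 4 steps. Step 10 lands at position 2 of the cycle → -7.

col=32, row=-7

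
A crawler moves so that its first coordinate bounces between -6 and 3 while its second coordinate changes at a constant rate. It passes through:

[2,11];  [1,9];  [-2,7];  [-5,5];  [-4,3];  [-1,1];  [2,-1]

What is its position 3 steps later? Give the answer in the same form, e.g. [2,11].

[-5,-7]

The first coordinate reflects between -6 and 3, moving 3 per step.
  step 7: 2 → 1
  step 8: 1 → -2
  step 9: -2 → -5
The second coordinate changes by -2 each step: at step 9 it is -7.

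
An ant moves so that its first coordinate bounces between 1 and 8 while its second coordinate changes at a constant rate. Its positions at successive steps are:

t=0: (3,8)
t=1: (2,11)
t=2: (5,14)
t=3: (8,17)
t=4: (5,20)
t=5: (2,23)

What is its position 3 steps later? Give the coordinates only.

The first coordinate reflects between 1 and 8, moving 3 per step.
  step 6: 2 → 3
  step 7: 3 → 6
  step 8: 6 → 7
The second coordinate changes by +3 each step: at step 8 it is 32.

(7,32)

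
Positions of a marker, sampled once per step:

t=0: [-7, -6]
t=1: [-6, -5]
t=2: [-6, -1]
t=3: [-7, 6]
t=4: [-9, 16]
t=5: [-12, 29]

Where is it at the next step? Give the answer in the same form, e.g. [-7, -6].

First differences are [+1, +1], [+0, +4], [-1, +7], [-2, +10], [-3, +13]; their common second difference is [-1, +3] (constant acceleration).
step 6: [-12, 29] + [-4, +16] → [-16, 45]

[-16, 45]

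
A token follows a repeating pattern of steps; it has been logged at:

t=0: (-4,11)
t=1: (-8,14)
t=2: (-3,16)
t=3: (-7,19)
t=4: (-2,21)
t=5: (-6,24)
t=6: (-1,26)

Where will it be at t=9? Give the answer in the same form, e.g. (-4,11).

The moves between consecutive positions are (-4,+3), (+5,+2), (-4,+3), (+5,+2), (-4,+3), (+5,+2); they repeat the 2-cycle [(-4,+3), (+5,+2)].
step 7: apply (-4,+3) → (-5,29)
step 8: apply (+5,+2) → (0,31)
step 9: apply (-4,+3) → (-4,34)

(-4,34)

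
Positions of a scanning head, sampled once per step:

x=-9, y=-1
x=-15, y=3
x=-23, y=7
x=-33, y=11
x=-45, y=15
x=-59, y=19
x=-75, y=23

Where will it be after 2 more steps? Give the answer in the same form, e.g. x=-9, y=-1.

First differences are (-6,+4), (-8,+4), (-10,+4), (-12,+4), (-14,+4), (-16,+4); their common second difference is (-2,+0) (constant acceleration).
step 7: x=-75, y=23 + (-18,+4) → x=-93, y=27
step 8: x=-93, y=27 + (-20,+4) → x=-113, y=31

x=-113, y=31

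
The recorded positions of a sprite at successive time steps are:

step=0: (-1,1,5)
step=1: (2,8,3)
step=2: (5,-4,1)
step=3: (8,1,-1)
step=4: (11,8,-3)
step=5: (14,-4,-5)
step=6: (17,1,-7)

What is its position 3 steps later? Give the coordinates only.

(26,1,-13)

First: linear, +3 per step → 26 at step 9.
Second: cycles through 1, 8, -4 every 3 steps. Step 9 lands at position 0 of the cycle → 1.
Third: linear, -2 per step → -13 at step 9.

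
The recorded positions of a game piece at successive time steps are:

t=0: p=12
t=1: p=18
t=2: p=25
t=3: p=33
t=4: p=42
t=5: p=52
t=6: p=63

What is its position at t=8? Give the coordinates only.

p=88

Taking differences between consecutive positions: +6, +7, +8, +9, +10, +11. These grow by +1 each step.
step 7: 63 + 12 → p=75
step 8: 75 + 13 → p=88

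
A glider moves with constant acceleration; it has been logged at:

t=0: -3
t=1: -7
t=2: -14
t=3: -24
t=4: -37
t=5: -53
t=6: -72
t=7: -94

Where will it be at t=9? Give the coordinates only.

-147

Successive displacements: -4, -7, -10, -13, -16, -19, -22 — each changes by -3.
step 8: -94 − 25 → -119
step 9: -119 − 28 → -147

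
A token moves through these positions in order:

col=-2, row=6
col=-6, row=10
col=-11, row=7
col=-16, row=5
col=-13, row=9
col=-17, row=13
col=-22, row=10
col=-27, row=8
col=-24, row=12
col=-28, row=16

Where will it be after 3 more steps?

The moves between consecutive positions are (-4,+4), (-5,-3), (-5,-2), (+3,+4), (-4,+4), (-5,-3), (-5,-2), (+3,+4), (-4,+4); they repeat the 4-cycle [(-4,+4), (-5,-3), (-5,-2), (+3,+4)].
step 10: apply (-5,-3) → col=-33, row=13
step 11: apply (-5,-2) → col=-38, row=11
step 12: apply (+3,+4) → col=-35, row=15

col=-35, row=15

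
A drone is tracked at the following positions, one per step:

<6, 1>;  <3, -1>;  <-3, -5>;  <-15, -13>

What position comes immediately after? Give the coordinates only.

<-39, -29>

Consecutive displacements <-3, -2>, <-6, -4>, <-12, -8> scale by a factor of 2 each step.
step 4: <-15, -13> + <-24, -16> → <-39, -29>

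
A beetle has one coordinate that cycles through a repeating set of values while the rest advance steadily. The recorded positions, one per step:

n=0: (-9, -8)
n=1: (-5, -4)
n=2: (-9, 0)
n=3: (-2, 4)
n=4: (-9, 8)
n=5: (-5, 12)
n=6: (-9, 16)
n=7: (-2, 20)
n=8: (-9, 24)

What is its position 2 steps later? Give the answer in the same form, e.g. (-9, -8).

First: cycles through -9, -5, -9, -2 every 4 steps. Step 10 lands at position 2 of the cycle → -9.
Second: linear, +4 per step → 32 at step 10.

(-9, 32)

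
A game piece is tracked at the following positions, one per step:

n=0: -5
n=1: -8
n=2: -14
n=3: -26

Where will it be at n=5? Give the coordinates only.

-98

Step-to-step displacements: -3, -6, -12; each is 2× the previous.
step 4: -26 − 24 → -50
step 5: -50 − 48 → -98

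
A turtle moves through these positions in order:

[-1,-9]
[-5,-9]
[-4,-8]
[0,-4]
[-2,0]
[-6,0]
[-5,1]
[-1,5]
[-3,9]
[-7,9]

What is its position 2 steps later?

Differencing gives [-4,+0], [+1,+1], [+4,+4], [-2,+4], [-4,+0], [+1,+1], [+4,+4], [-2,+4], [-4,+0]. This is the pattern [-4,+0], [+1,+1], [+4,+4], [-2,+4] repeated.
step 10: apply [+1,+1] → [-6,10]
step 11: apply [+4,+4] → [-2,14]

[-2,14]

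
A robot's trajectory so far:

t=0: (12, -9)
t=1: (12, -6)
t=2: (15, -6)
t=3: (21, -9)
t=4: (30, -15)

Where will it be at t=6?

(57, -36)

Successive displacements: (+0, +3), (+3, +0), (+6, -3), (+9, -6) — each changes by (+3, -3).
step 5: (30, -15) + (+12, -9) → (42, -24)
step 6: (42, -24) + (+15, -12) → (57, -36)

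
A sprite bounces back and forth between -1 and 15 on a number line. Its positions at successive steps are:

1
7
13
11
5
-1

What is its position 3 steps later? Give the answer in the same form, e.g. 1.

The value travels 6 per step and bounces off the walls at -1 and 15.
  step 6: -1 → 5
  step 7: 5 → 11
  step 8: 11 → 13

13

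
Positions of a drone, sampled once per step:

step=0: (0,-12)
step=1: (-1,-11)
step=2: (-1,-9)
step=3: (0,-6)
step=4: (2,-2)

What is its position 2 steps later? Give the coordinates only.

First differences are (-1,+1), (+0,+2), (+1,+3), (+2,+4); their common second difference is (+1,+1) (constant acceleration).
step 5: (2,-2) + (+3,+5) → (5,3)
step 6: (5,3) + (+4,+6) → (9,9)

(9,9)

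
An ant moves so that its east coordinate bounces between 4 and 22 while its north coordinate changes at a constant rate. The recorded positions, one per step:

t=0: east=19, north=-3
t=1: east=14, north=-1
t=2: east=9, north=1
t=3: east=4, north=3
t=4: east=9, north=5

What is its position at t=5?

The east coordinate reflects between 4 and 22, moving 5 per step.
  step 5: 9 → 14
The north coordinate changes by +2 each step: at step 5 it is 7.

east=14, north=7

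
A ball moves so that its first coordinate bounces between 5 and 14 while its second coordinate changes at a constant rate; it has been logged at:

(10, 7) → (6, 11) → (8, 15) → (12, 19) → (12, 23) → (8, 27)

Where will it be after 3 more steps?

The first coordinate reflects between 5 and 14, moving 4 per step.
  step 6: 8 → 6
  step 7: 6 → 10
  step 8: 10 → 14
The second coordinate changes by +4 each step: at step 8 it is 39.

(14, 39)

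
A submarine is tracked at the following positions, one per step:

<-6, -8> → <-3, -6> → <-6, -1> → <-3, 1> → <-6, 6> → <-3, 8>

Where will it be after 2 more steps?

<-3, 15>

The moves between consecutive positions are <+3, +2>, <-3, +5>, <+3, +2>, <-3, +5>, <+3, +2>; they repeat the 2-cycle [<+3, +2>, <-3, +5>].
step 6: apply <-3, +5> → <-6, 13>
step 7: apply <+3, +2> → <-3, 15>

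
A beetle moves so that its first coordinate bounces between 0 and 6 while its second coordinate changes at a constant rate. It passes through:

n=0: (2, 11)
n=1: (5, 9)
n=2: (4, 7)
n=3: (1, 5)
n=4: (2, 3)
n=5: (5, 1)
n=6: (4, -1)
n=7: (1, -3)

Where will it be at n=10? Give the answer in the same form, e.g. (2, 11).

The first coordinate travels 3 per step and bounces off the walls at 0 and 6.
  step 8: 1 → 2
  step 9: 2 → 5
  step 10: 5 → 4
The second coordinate changes by -2 each step: at step 10 it is -9.

(4, -9)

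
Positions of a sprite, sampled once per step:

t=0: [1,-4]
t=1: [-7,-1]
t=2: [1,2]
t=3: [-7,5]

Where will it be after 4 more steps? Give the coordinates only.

[-7,17]

First: cycles through 1, -7 every 2 steps. Step 7 lands at position 1 of the cycle → -7.
Second: linear, +3 per step → 17 at step 7.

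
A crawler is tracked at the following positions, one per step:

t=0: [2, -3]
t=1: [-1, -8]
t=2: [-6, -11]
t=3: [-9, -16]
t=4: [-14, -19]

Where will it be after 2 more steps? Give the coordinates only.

Differencing gives [-3, -5], [-5, -3], [-3, -5], [-5, -3]. This is the pattern [-3, -5], [-5, -3] repeated.
step 5: apply [-3, -5] → [-17, -24]
step 6: apply [-5, -3] → [-22, -27]

[-22, -27]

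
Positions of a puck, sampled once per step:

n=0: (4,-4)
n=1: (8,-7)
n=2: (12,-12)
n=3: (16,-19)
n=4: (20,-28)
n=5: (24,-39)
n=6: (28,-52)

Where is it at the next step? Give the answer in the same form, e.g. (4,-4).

(32,-67)

First differences are (+4,-3), (+4,-5), (+4,-7), (+4,-9), (+4,-11), (+4,-13); their common second difference is (+0,-2) (constant acceleration).
step 7: (28,-52) + (+4,-15) → (32,-67)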